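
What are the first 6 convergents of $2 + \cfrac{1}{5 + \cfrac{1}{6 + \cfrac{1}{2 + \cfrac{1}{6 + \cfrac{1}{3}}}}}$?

2/1, 11/5, 68/31, 147/67, 950/433, 2997/1366

Using the convergent recurrence p_i = a_i*p_{i-1} + p_{i-2}, q_i = a_i*q_{i-1} + q_{i-2} with p_{-2}=0, p_{-1}=1, q_{-2}=1, q_{-1}=0:
  i=0: a_0=2, p_0 = 2*1 + 0 = 2, q_0 = 2*0 + 1 = 1.
  i=1: a_1=5, p_1 = 5*2 + 1 = 11, q_1 = 5*1 + 0 = 5.
  i=2: a_2=6, p_2 = 6*11 + 2 = 68, q_2 = 6*5 + 1 = 31.
  i=3: a_3=2, p_3 = 2*68 + 11 = 147, q_3 = 2*31 + 5 = 67.
  i=4: a_4=6, p_4 = 6*147 + 68 = 950, q_4 = 6*67 + 31 = 433.
  i=5: a_5=3, p_5 = 3*950 + 147 = 2997, q_5 = 3*433 + 67 = 1366.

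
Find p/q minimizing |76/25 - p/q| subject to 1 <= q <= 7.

Expand x = 76/25 as a continued fraction with the Euclidean algorithm:
  76 = 3*25 + 1, so a_0 = 3.
  25 = 25*1 + 0, so a_1 = 25.
so x = [3; 25].
Convergents (p_i = a_i*p_{i-1} + p_{i-2}, q_i = a_i*q_{i-1} + q_{i-2} with p_{-2}=0, p_{-1}=1, q_{-2}=1, q_{-1}=0), until the denominator exceeds 7:
  i=0: a_0=3, p_0 = 3*1 + 0 = 3, q_0 = 3*0 + 1 = 1.
  i=1: a_1=25, p_1 = 25*3 + 1 = 76, q_1 = 25*1 + 0 = 25.
q_1 = 25 > 7, so the last convergent with denominator <= 7 is p_0/q_0 = 3/1.
The closest fraction with denominator <= 7 is either p_0/q_0 or the intermediate fraction (k*p_0 + p_{-1})/(k*q_0 + q_{-1}) with the largest k >= 1 whose denominator stays <= 7; these approach x as k grows, and every other convergent or intermediate fraction in range is farther away.
Largest k: floor((7 - q_{-1})/q_0) = floor((7 - 0)/1) = 7 (using the seeds p_{-1} = 1, q_{-1} = 0).
That gives (7*3 + 1)/(7*1 + 0) = 22/7.
Compare the errors: |x - 3/1| = |76*1 - 3*25|/(25*1) = 1/25, and |x - 22/7| = |76*7 - 22*25|/(25*7) = 18/175.
Cross-multiplying, 1*175 = 175 < 450 = 18*25, so 1/25 is smaller: the convergent 3/1 is closer to x than 22/7.

3/1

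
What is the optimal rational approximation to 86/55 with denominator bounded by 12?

Expand x = 86/55 as a continued fraction with the Euclidean algorithm:
  86 = 1*55 + 31, so a_0 = 1.
  55 = 1*31 + 24, so a_1 = 1.
  31 = 1*24 + 7, so a_2 = 1.
  24 = 3*7 + 3, so a_3 = 3.
  7 = 2*3 + 1, so a_4 = 2.
  3 = 3*1 + 0, so a_5 = 3.
so x = [1; 1, 1, 3, 2, 3].
Convergents (p_i = a_i*p_{i-1} + p_{i-2}, q_i = a_i*q_{i-1} + q_{i-2} with p_{-2}=0, p_{-1}=1, q_{-2}=1, q_{-1}=0), until the denominator exceeds 12:
  i=0: a_0=1, p_0 = 1*1 + 0 = 1, q_0 = 1*0 + 1 = 1.
  i=1: a_1=1, p_1 = 1*1 + 1 = 2, q_1 = 1*1 + 0 = 1.
  i=2: a_2=1, p_2 = 1*2 + 1 = 3, q_2 = 1*1 + 1 = 2.
  i=3: a_3=3, p_3 = 3*3 + 2 = 11, q_3 = 3*2 + 1 = 7.
  i=4: a_4=2, p_4 = 2*11 + 3 = 25, q_4 = 2*7 + 2 = 16.
q_4 = 16 > 12, so the last convergent with denominator <= 12 is p_3/q_3 = 11/7.
The closest fraction with denominator <= 12 is either p_3/q_3 or the intermediate fraction (k*p_3 + p_2)/(k*q_3 + q_2) with the largest k >= 1 whose denominator stays <= 12; these approach x as k grows, and every other convergent or intermediate fraction in range is farther away.
Largest k: floor((12 - q_2)/q_3) = floor((12 - 2)/7) = 1.
That gives (1*11 + 3)/(1*7 + 2) = 14/9.
Compare the errors: |x - 11/7| = |86*7 - 11*55|/(55*7) = 3/385, and |x - 14/9| = |86*9 - 14*55|/(55*9) = 4/495.
Cross-multiplying, 3*495 = 1485 < 1540 = 4*385, so 3/385 is smaller: the convergent 11/7 is closer to x than 14/9.

11/7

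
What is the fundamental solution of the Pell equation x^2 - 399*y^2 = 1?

(x, y) = (20, 1)

First expand sqrt(399) as a continued fraction. With x_i = (sqrt(399) + m_i)/d_i and (m_0, d_0) = (0, 1): a_0 = floor(sqrt(399)) = 19, since 19^2 = 361 <= 399 < 400 = 20^2.
Iterate m_{i+1} = d_i*a_i - m_i, d_{i+1} = (399 - m_{i+1}^2)/d_i, a_{i+1} = floor((a_0 + m_{i+1})/d_{i+1}):
  m_1 = 1*19 - 0 = 19, d_1 = (399 - 19^2)/1 = 38/1 = 38, a_1 = floor((19 + 19)/38) = 1.
  m_2 = 38*1 - 19 = 19, d_2 = (399 - 19^2)/38 = 38/38 = 1, a_2 = floor((19 + 19)/1) = 38.
  m_3 = 1*38 - 19 = 19, d_3 = (399 - 19^2)/1 = 38/1 = 38: (m_3, d_3) = (m_1, d_1) = (19, 38), so from here the quotients repeat a_1, a_2; the period length is 2.
So sqrt(399) = [19; (1, 38)] with period length k = 2.
k is even, so the fundamental solution of x^2 - 399y^2 = 1 is (p_{k-1}, q_{k-1}) = (p_1, q_1); compute convergents through index 1.
Convergents (p_i = a_i*p_{i-1} + p_{i-2}, q_i = a_i*q_{i-1} + q_{i-2} with p_{-2}=0, p_{-1}=1, q_{-2}=1, q_{-1}=0):
  i=0: a_0=19, p_0 = 19*1 + 0 = 19, q_0 = 19*0 + 1 = 1.
  i=1: a_1=1, p_1 = 1*19 + 1 = 20, q_1 = 1*1 + 0 = 1.
Check: 20^2 - 399*1^2 = 400 - 399 = 1, so (x, y) = (20, 1) solves the equation, and by the theorem it is the least positive solution.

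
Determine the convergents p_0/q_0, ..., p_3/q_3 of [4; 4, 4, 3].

Using the convergent recurrence p_i = a_i*p_{i-1} + p_{i-2}, q_i = a_i*q_{i-1} + q_{i-2} with p_{-2}=0, p_{-1}=1, q_{-2}=1, q_{-1}=0:
  i=0: a_0=4, p_0 = 4*1 + 0 = 4, q_0 = 4*0 + 1 = 1.
  i=1: a_1=4, p_1 = 4*4 + 1 = 17, q_1 = 4*1 + 0 = 4.
  i=2: a_2=4, p_2 = 4*17 + 4 = 72, q_2 = 4*4 + 1 = 17.
  i=3: a_3=3, p_3 = 3*72 + 17 = 233, q_3 = 3*17 + 4 = 55.

4/1, 17/4, 72/17, 233/55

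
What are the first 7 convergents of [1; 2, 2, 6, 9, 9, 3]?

1/1, 3/2, 7/5, 45/32, 412/293, 3753/2669, 11671/8300

Using the convergent recurrence p_i = a_i*p_{i-1} + p_{i-2}, q_i = a_i*q_{i-1} + q_{i-2} with p_{-2}=0, p_{-1}=1, q_{-2}=1, q_{-1}=0:
  i=0: a_0=1, p_0 = 1*1 + 0 = 1, q_0 = 1*0 + 1 = 1.
  i=1: a_1=2, p_1 = 2*1 + 1 = 3, q_1 = 2*1 + 0 = 2.
  i=2: a_2=2, p_2 = 2*3 + 1 = 7, q_2 = 2*2 + 1 = 5.
  i=3: a_3=6, p_3 = 6*7 + 3 = 45, q_3 = 6*5 + 2 = 32.
  i=4: a_4=9, p_4 = 9*45 + 7 = 412, q_4 = 9*32 + 5 = 293.
  i=5: a_5=9, p_5 = 9*412 + 45 = 3753, q_5 = 9*293 + 32 = 2669.
  i=6: a_6=3, p_6 = 3*3753 + 412 = 11671, q_6 = 3*2669 + 293 = 8300.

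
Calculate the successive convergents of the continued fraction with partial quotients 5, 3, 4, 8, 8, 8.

5/1, 16/3, 69/13, 568/107, 4613/869, 37472/7059

Using the convergent recurrence p_i = a_i*p_{i-1} + p_{i-2}, q_i = a_i*q_{i-1} + q_{i-2} with p_{-2}=0, p_{-1}=1, q_{-2}=1, q_{-1}=0:
  i=0: a_0=5, p_0 = 5*1 + 0 = 5, q_0 = 5*0 + 1 = 1.
  i=1: a_1=3, p_1 = 3*5 + 1 = 16, q_1 = 3*1 + 0 = 3.
  i=2: a_2=4, p_2 = 4*16 + 5 = 69, q_2 = 4*3 + 1 = 13.
  i=3: a_3=8, p_3 = 8*69 + 16 = 568, q_3 = 8*13 + 3 = 107.
  i=4: a_4=8, p_4 = 8*568 + 69 = 4613, q_4 = 8*107 + 13 = 869.
  i=5: a_5=8, p_5 = 8*4613 + 568 = 37472, q_5 = 8*869 + 107 = 7059.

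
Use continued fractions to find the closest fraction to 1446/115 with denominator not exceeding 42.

Expand x = 1446/115 as a continued fraction with the Euclidean algorithm:
  1446 = 12*115 + 66, so a_0 = 12.
  115 = 1*66 + 49, so a_1 = 1.
  66 = 1*49 + 17, so a_2 = 1.
  49 = 2*17 + 15, so a_3 = 2.
  17 = 1*15 + 2, so a_4 = 1.
  15 = 7*2 + 1, so a_5 = 7.
  2 = 2*1 + 0, so a_6 = 2.
so x = [12; 1, 1, 2, 1, 7, 2].
Convergents (p_i = a_i*p_{i-1} + p_{i-2}, q_i = a_i*q_{i-1} + q_{i-2} with p_{-2}=0, p_{-1}=1, q_{-2}=1, q_{-1}=0), until the denominator exceeds 42:
  i=0: a_0=12, p_0 = 12*1 + 0 = 12, q_0 = 12*0 + 1 = 1.
  i=1: a_1=1, p_1 = 1*12 + 1 = 13, q_1 = 1*1 + 0 = 1.
  i=2: a_2=1, p_2 = 1*13 + 12 = 25, q_2 = 1*1 + 1 = 2.
  i=3: a_3=2, p_3 = 2*25 + 13 = 63, q_3 = 2*2 + 1 = 5.
  i=4: a_4=1, p_4 = 1*63 + 25 = 88, q_4 = 1*5 + 2 = 7.
  i=5: a_5=7, p_5 = 7*88 + 63 = 679, q_5 = 7*7 + 5 = 54.
q_5 = 54 > 42, so the last convergent with denominator <= 42 is p_4/q_4 = 88/7.
The closest fraction with denominator <= 42 is either p_4/q_4 or the intermediate fraction (k*p_4 + p_3)/(k*q_4 + q_3) with the largest k >= 1 whose denominator stays <= 42; these approach x as k grows, and every other convergent or intermediate fraction in range is farther away.
Largest k: floor((42 - q_3)/q_4) = floor((42 - 5)/7) = 5.
That gives (5*88 + 63)/(5*7 + 5) = 503/40.
Compare the errors: |x - 88/7| = |1446*7 - 88*115|/(115*7) = 2/805, and |x - 503/40| = |1446*40 - 503*115|/(115*40) = 5/4600.
Cross-multiplying, 5*805 = 4025 < 9200 = 2*4600, so 5/4600 is smaller: the intermediate fraction 503/40 is closer to x than 88/7.

503/40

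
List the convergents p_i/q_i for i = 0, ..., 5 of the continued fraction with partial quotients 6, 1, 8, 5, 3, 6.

Using the convergent recurrence p_i = a_i*p_{i-1} + p_{i-2}, q_i = a_i*q_{i-1} + q_{i-2} with p_{-2}=0, p_{-1}=1, q_{-2}=1, q_{-1}=0:
  i=0: a_0=6, p_0 = 6*1 + 0 = 6, q_0 = 6*0 + 1 = 1.
  i=1: a_1=1, p_1 = 1*6 + 1 = 7, q_1 = 1*1 + 0 = 1.
  i=2: a_2=8, p_2 = 8*7 + 6 = 62, q_2 = 8*1 + 1 = 9.
  i=3: a_3=5, p_3 = 5*62 + 7 = 317, q_3 = 5*9 + 1 = 46.
  i=4: a_4=3, p_4 = 3*317 + 62 = 1013, q_4 = 3*46 + 9 = 147.
  i=5: a_5=6, p_5 = 6*1013 + 317 = 6395, q_5 = 6*147 + 46 = 928.

6/1, 7/1, 62/9, 317/46, 1013/147, 6395/928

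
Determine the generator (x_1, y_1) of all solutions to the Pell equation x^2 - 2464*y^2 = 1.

First expand sqrt(2464) as a continued fraction. With x_i = (sqrt(2464) + m_i)/d_i and (m_0, d_0) = (0, 1): a_0 = floor(sqrt(2464)) = 49, since 49^2 = 2401 <= 2464 < 2500 = 50^2.
Iterate m_{i+1} = d_i*a_i - m_i, d_{i+1} = (2464 - m_{i+1}^2)/d_i, a_{i+1} = floor((a_0 + m_{i+1})/d_{i+1}):
  m_1 = 1*49 - 0 = 49, d_1 = (2464 - 49^2)/1 = 63/1 = 63, a_1 = floor((49 + 49)/63) = 1.
  m_2 = 63*1 - 49 = 14, d_2 = (2464 - 14^2)/63 = 2268/63 = 36, a_2 = floor((49 + 14)/36) = 1.
  m_3 = 36*1 - 14 = 22, d_3 = (2464 - 22^2)/36 = 1980/36 = 55, a_3 = floor((49 + 22)/55) = 1.
  m_4 = 55*1 - 22 = 33, d_4 = (2464 - 33^2)/55 = 1375/55 = 25, a_4 = floor((49 + 33)/25) = 3.
  m_5 = 25*3 - 33 = 42, d_5 = (2464 - 42^2)/25 = 700/25 = 28, a_5 = floor((49 + 42)/28) = 3.
  m_6 = 28*3 - 42 = 42, d_6 = (2464 - 42^2)/28 = 700/28 = 25, a_6 = floor((49 + 42)/25) = 3.
  m_7 = 25*3 - 42 = 33, d_7 = (2464 - 33^2)/25 = 1375/25 = 55, a_7 = floor((49 + 33)/55) = 1.
  m_8 = 55*1 - 33 = 22, d_8 = (2464 - 22^2)/55 = 1980/55 = 36, a_8 = floor((49 + 22)/36) = 1.
  m_9 = 36*1 - 22 = 14, d_9 = (2464 - 14^2)/36 = 2268/36 = 63, a_9 = floor((49 + 14)/63) = 1.
  m_10 = 63*1 - 14 = 49, d_10 = (2464 - 49^2)/63 = 63/63 = 1, a_10 = floor((49 + 49)/1) = 98.
  m_11 = 1*98 - 49 = 49, d_11 = (2464 - 49^2)/1 = 63/1 = 63: (m_11, d_11) = (m_1, d_1) = (49, 63), so from here the quotients repeat a_1, ..., a_10; the period length is 10.
So sqrt(2464) = [49; (1, 1, 1, 3, 3, 3, 1, 1, 1, 98)] with period length k = 10.
k is even, so the fundamental solution of x^2 - 2464y^2 = 1 is (p_{k-1}, q_{k-1}) = (p_9, q_9); compute convergents through index 9.
Convergents (p_i = a_i*p_{i-1} + p_{i-2}, q_i = a_i*q_{i-1} + q_{i-2} with p_{-2}=0, p_{-1}=1, q_{-2}=1, q_{-1}=0):
  i=0: a_0=49, p_0 = 49*1 + 0 = 49, q_0 = 49*0 + 1 = 1.
  i=1: a_1=1, p_1 = 1*49 + 1 = 50, q_1 = 1*1 + 0 = 1.
  i=2: a_2=1, p_2 = 1*50 + 49 = 99, q_2 = 1*1 + 1 = 2.
  i=3: a_3=1, p_3 = 1*99 + 50 = 149, q_3 = 1*2 + 1 = 3.
  i=4: a_4=3, p_4 = 3*149 + 99 = 546, q_4 = 3*3 + 2 = 11.
  i=5: a_5=3, p_5 = 3*546 + 149 = 1787, q_5 = 3*11 + 3 = 36.
  i=6: a_6=3, p_6 = 3*1787 + 546 = 5907, q_6 = 3*36 + 11 = 119.
  i=7: a_7=1, p_7 = 1*5907 + 1787 = 7694, q_7 = 1*119 + 36 = 155.
  i=8: a_8=1, p_8 = 1*7694 + 5907 = 13601, q_8 = 1*155 + 119 = 274.
  i=9: a_9=1, p_9 = 1*13601 + 7694 = 21295, q_9 = 1*274 + 155 = 429.
Check: 21295^2 - 2464*429^2 = 453477025 - 453477024 = 1, so (x, y) = (21295, 429) solves the equation, and by the theorem it is the least positive solution.

(x, y) = (21295, 429)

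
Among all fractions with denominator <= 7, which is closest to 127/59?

Expand x = 127/59 as a continued fraction with the Euclidean algorithm:
  127 = 2*59 + 9, so a_0 = 2.
  59 = 6*9 + 5, so a_1 = 6.
  9 = 1*5 + 4, so a_2 = 1.
  5 = 1*4 + 1, so a_3 = 1.
  4 = 4*1 + 0, so a_4 = 4.
so x = [2; 6, 1, 1, 4].
Convergents (p_i = a_i*p_{i-1} + p_{i-2}, q_i = a_i*q_{i-1} + q_{i-2} with p_{-2}=0, p_{-1}=1, q_{-2}=1, q_{-1}=0), until the denominator exceeds 7:
  i=0: a_0=2, p_0 = 2*1 + 0 = 2, q_0 = 2*0 + 1 = 1.
  i=1: a_1=6, p_1 = 6*2 + 1 = 13, q_1 = 6*1 + 0 = 6.
  i=2: a_2=1, p_2 = 1*13 + 2 = 15, q_2 = 1*6 + 1 = 7.
  i=3: a_3=1, p_3 = 1*15 + 13 = 28, q_3 = 1*7 + 6 = 13.
q_3 = 13 > 7, so the last convergent with denominator <= 7 is p_2/q_2 = 15/7.
The closest fraction with denominator <= 7 is either p_2/q_2 or the intermediate fraction (k*p_2 + p_1)/(k*q_2 + q_1) with the largest k >= 1 whose denominator stays <= 7; these approach x as k grows, and every other convergent or intermediate fraction in range is farther away.
Largest k: floor((7 - q_1)/q_2) = floor((7 - 6)/7) = 0.
Since k = 0, no intermediate fraction beyond p_2/q_2 has denominator <= 7, so the convergent 15/7 is the closest (its error is |127*7 - 15*59|/(59*7) = 4/413).

15/7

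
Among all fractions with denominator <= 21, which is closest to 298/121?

32/13

Expand x = 298/121 as a continued fraction with the Euclidean algorithm:
  298 = 2*121 + 56, so a_0 = 2.
  121 = 2*56 + 9, so a_1 = 2.
  56 = 6*9 + 2, so a_2 = 6.
  9 = 4*2 + 1, so a_3 = 4.
  2 = 2*1 + 0, so a_4 = 2.
so x = [2; 2, 6, 4, 2].
Convergents (p_i = a_i*p_{i-1} + p_{i-2}, q_i = a_i*q_{i-1} + q_{i-2} with p_{-2}=0, p_{-1}=1, q_{-2}=1, q_{-1}=0), until the denominator exceeds 21:
  i=0: a_0=2, p_0 = 2*1 + 0 = 2, q_0 = 2*0 + 1 = 1.
  i=1: a_1=2, p_1 = 2*2 + 1 = 5, q_1 = 2*1 + 0 = 2.
  i=2: a_2=6, p_2 = 6*5 + 2 = 32, q_2 = 6*2 + 1 = 13.
  i=3: a_3=4, p_3 = 4*32 + 5 = 133, q_3 = 4*13 + 2 = 54.
q_3 = 54 > 21, so the last convergent with denominator <= 21 is p_2/q_2 = 32/13.
The closest fraction with denominator <= 21 is either p_2/q_2 or the intermediate fraction (k*p_2 + p_1)/(k*q_2 + q_1) with the largest k >= 1 whose denominator stays <= 21; these approach x as k grows, and every other convergent or intermediate fraction in range is farther away.
Largest k: floor((21 - q_1)/q_2) = floor((21 - 2)/13) = 1.
That gives (1*32 + 5)/(1*13 + 2) = 37/15.
Compare the errors: |x - 32/13| = |298*13 - 32*121|/(121*13) = 2/1573, and |x - 37/15| = |298*15 - 37*121|/(121*15) = 7/1815.
Cross-multiplying, 2*1815 = 3630 < 11011 = 7*1573, so 2/1573 is smaller: the convergent 32/13 is closer to x than 37/15.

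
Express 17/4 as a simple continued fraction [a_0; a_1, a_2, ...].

[4; 4]

Run the Euclidean algorithm on 17 and 4; the successive quotients are the partial quotients a_0, a_1, ... (each step inverts the fractional part left over by the previous one):
  17 = 4*4 + 1, so a_0 = 4.
  4 = 4*1 + 0, so a_1 = 4.
The remainder reaches 0 after 2 divisions, so the expansion has 2 partial quotients, read off in order.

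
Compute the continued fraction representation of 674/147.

[4; 1, 1, 2, 2, 3, 1, 2]

Run the Euclidean algorithm on 674 and 147; the successive quotients are the partial quotients a_0, a_1, ... (each step inverts the fractional part left over by the previous one):
  674 = 4*147 + 86, so a_0 = 4.
  147 = 1*86 + 61, so a_1 = 1.
  86 = 1*61 + 25, so a_2 = 1.
  61 = 2*25 + 11, so a_3 = 2.
  25 = 2*11 + 3, so a_4 = 2.
  11 = 3*3 + 2, so a_5 = 3.
  3 = 1*2 + 1, so a_6 = 1.
  2 = 2*1 + 0, so a_7 = 2.
The remainder reaches 0 after 8 divisions, so the expansion has 8 partial quotients, read off in order.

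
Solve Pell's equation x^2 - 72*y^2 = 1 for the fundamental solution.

(x, y) = (17, 2)

First expand sqrt(72) as a continued fraction. With x_i = (sqrt(72) + m_i)/d_i and (m_0, d_0) = (0, 1): a_0 = floor(sqrt(72)) = 8, since 8^2 = 64 <= 72 < 81 = 9^2.
Iterate m_{i+1} = d_i*a_i - m_i, d_{i+1} = (72 - m_{i+1}^2)/d_i, a_{i+1} = floor((a_0 + m_{i+1})/d_{i+1}):
  m_1 = 1*8 - 0 = 8, d_1 = (72 - 8^2)/1 = 8/1 = 8, a_1 = floor((8 + 8)/8) = 2.
  m_2 = 8*2 - 8 = 8, d_2 = (72 - 8^2)/8 = 8/8 = 1, a_2 = floor((8 + 8)/1) = 16.
  m_3 = 1*16 - 8 = 8, d_3 = (72 - 8^2)/1 = 8/1 = 8: (m_3, d_3) = (m_1, d_1) = (8, 8), so from here the quotients repeat a_1, a_2; the period length is 2.
So sqrt(72) = [8; (2, 16)] with period length k = 2.
k is even, so the fundamental solution of x^2 - 72y^2 = 1 is (p_{k-1}, q_{k-1}) = (p_1, q_1); compute convergents through index 1.
Convergents (p_i = a_i*p_{i-1} + p_{i-2}, q_i = a_i*q_{i-1} + q_{i-2} with p_{-2}=0, p_{-1}=1, q_{-2}=1, q_{-1}=0):
  i=0: a_0=8, p_0 = 8*1 + 0 = 8, q_0 = 8*0 + 1 = 1.
  i=1: a_1=2, p_1 = 2*8 + 1 = 17, q_1 = 2*1 + 0 = 2.
Check: 17^2 - 72*2^2 = 289 - 288 = 1, so (x, y) = (17, 2) solves the equation, and by the theorem it is the least positive solution.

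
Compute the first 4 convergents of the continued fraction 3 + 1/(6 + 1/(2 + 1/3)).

3/1, 19/6, 41/13, 142/45

Using the convergent recurrence p_i = a_i*p_{i-1} + p_{i-2}, q_i = a_i*q_{i-1} + q_{i-2} with p_{-2}=0, p_{-1}=1, q_{-2}=1, q_{-1}=0:
  i=0: a_0=3, p_0 = 3*1 + 0 = 3, q_0 = 3*0 + 1 = 1.
  i=1: a_1=6, p_1 = 6*3 + 1 = 19, q_1 = 6*1 + 0 = 6.
  i=2: a_2=2, p_2 = 2*19 + 3 = 41, q_2 = 2*6 + 1 = 13.
  i=3: a_3=3, p_3 = 3*41 + 19 = 142, q_3 = 3*13 + 6 = 45.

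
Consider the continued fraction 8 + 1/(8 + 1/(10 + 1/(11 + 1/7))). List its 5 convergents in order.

Using the convergent recurrence p_i = a_i*p_{i-1} + p_{i-2}, q_i = a_i*q_{i-1} + q_{i-2} with p_{-2}=0, p_{-1}=1, q_{-2}=1, q_{-1}=0:
  i=0: a_0=8, p_0 = 8*1 + 0 = 8, q_0 = 8*0 + 1 = 1.
  i=1: a_1=8, p_1 = 8*8 + 1 = 65, q_1 = 8*1 + 0 = 8.
  i=2: a_2=10, p_2 = 10*65 + 8 = 658, q_2 = 10*8 + 1 = 81.
  i=3: a_3=11, p_3 = 11*658 + 65 = 7303, q_3 = 11*81 + 8 = 899.
  i=4: a_4=7, p_4 = 7*7303 + 658 = 51779, q_4 = 7*899 + 81 = 6374.

8/1, 65/8, 658/81, 7303/899, 51779/6374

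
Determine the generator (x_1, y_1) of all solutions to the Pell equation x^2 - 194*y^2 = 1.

First expand sqrt(194) as a continued fraction. With x_i = (sqrt(194) + m_i)/d_i and (m_0, d_0) = (0, 1): a_0 = floor(sqrt(194)) = 13, since 13^2 = 169 <= 194 < 196 = 14^2.
Iterate m_{i+1} = d_i*a_i - m_i, d_{i+1} = (194 - m_{i+1}^2)/d_i, a_{i+1} = floor((a_0 + m_{i+1})/d_{i+1}):
  m_1 = 1*13 - 0 = 13, d_1 = (194 - 13^2)/1 = 25/1 = 25, a_1 = floor((13 + 13)/25) = 1.
  m_2 = 25*1 - 13 = 12, d_2 = (194 - 12^2)/25 = 50/25 = 2, a_2 = floor((13 + 12)/2) = 12.
  m_3 = 2*12 - 12 = 12, d_3 = (194 - 12^2)/2 = 50/2 = 25, a_3 = floor((13 + 12)/25) = 1.
  m_4 = 25*1 - 12 = 13, d_4 = (194 - 13^2)/25 = 25/25 = 1, a_4 = floor((13 + 13)/1) = 26.
  m_5 = 1*26 - 13 = 13, d_5 = (194 - 13^2)/1 = 25/1 = 25: (m_5, d_5) = (m_1, d_1) = (13, 25), so from here the quotients repeat a_1, ..., a_4; the period length is 4.
So sqrt(194) = [13; (1, 12, 1, 26)] with period length k = 4.
k is even, so the fundamental solution of x^2 - 194y^2 = 1 is (p_{k-1}, q_{k-1}) = (p_3, q_3); compute convergents through index 3.
Convergents (p_i = a_i*p_{i-1} + p_{i-2}, q_i = a_i*q_{i-1} + q_{i-2} with p_{-2}=0, p_{-1}=1, q_{-2}=1, q_{-1}=0):
  i=0: a_0=13, p_0 = 13*1 + 0 = 13, q_0 = 13*0 + 1 = 1.
  i=1: a_1=1, p_1 = 1*13 + 1 = 14, q_1 = 1*1 + 0 = 1.
  i=2: a_2=12, p_2 = 12*14 + 13 = 181, q_2 = 12*1 + 1 = 13.
  i=3: a_3=1, p_3 = 1*181 + 14 = 195, q_3 = 1*13 + 1 = 14.
Check: 195^2 - 194*14^2 = 38025 - 38024 = 1, so (x, y) = (195, 14) solves the equation, and by the theorem it is the least positive solution.

(x, y) = (195, 14)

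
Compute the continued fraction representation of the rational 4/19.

[0; 4, 1, 3]

Run the Euclidean algorithm on 4 and 19; the successive quotients are the partial quotients a_0, a_1, ... (each step inverts the fractional part left over by the previous one):
  4 = 0*19 + 4, so a_0 = 0.
  19 = 4*4 + 3, so a_1 = 4.
  4 = 1*3 + 1, so a_2 = 1.
  3 = 3*1 + 0, so a_3 = 3.
The remainder reaches 0 after 4 divisions, so the expansion has 4 partial quotients, read off in order.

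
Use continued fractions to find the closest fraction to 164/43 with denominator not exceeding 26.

61/16

Expand x = 164/43 as a continued fraction with the Euclidean algorithm:
  164 = 3*43 + 35, so a_0 = 3.
  43 = 1*35 + 8, so a_1 = 1.
  35 = 4*8 + 3, so a_2 = 4.
  8 = 2*3 + 2, so a_3 = 2.
  3 = 1*2 + 1, so a_4 = 1.
  2 = 2*1 + 0, so a_5 = 2.
so x = [3; 1, 4, 2, 1, 2].
Convergents (p_i = a_i*p_{i-1} + p_{i-2}, q_i = a_i*q_{i-1} + q_{i-2} with p_{-2}=0, p_{-1}=1, q_{-2}=1, q_{-1}=0), until the denominator exceeds 26:
  i=0: a_0=3, p_0 = 3*1 + 0 = 3, q_0 = 3*0 + 1 = 1.
  i=1: a_1=1, p_1 = 1*3 + 1 = 4, q_1 = 1*1 + 0 = 1.
  i=2: a_2=4, p_2 = 4*4 + 3 = 19, q_2 = 4*1 + 1 = 5.
  i=3: a_3=2, p_3 = 2*19 + 4 = 42, q_3 = 2*5 + 1 = 11.
  i=4: a_4=1, p_4 = 1*42 + 19 = 61, q_4 = 1*11 + 5 = 16.
  i=5: a_5=2, p_5 = 2*61 + 42 = 164, q_5 = 2*16 + 11 = 43.
q_5 = 43 > 26, so the last convergent with denominator <= 26 is p_4/q_4 = 61/16.
The closest fraction with denominator <= 26 is either p_4/q_4 or the intermediate fraction (k*p_4 + p_3)/(k*q_4 + q_3) with the largest k >= 1 whose denominator stays <= 26; these approach x as k grows, and every other convergent or intermediate fraction in range is farther away.
Largest k: floor((26 - q_3)/q_4) = floor((26 - 11)/16) = 0.
Since k = 0, no intermediate fraction beyond p_4/q_4 has denominator <= 26, so the convergent 61/16 is the closest (its error is |164*16 - 61*43|/(43*16) = 1/688).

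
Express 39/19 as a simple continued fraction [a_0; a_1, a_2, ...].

Run the Euclidean algorithm on 39 and 19; the successive quotients are the partial quotients a_0, a_1, ... (each step inverts the fractional part left over by the previous one):
  39 = 2*19 + 1, so a_0 = 2.
  19 = 19*1 + 0, so a_1 = 19.
The remainder reaches 0 after 2 divisions, so the expansion has 2 partial quotients, read off in order.

[2; 19]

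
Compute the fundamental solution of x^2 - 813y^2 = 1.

(x, y) = (2167, 76)

First expand sqrt(813) as a continued fraction. With x_i = (sqrt(813) + m_i)/d_i and (m_0, d_0) = (0, 1): a_0 = floor(sqrt(813)) = 28, since 28^2 = 784 <= 813 < 841 = 29^2.
Iterate m_{i+1} = d_i*a_i - m_i, d_{i+1} = (813 - m_{i+1}^2)/d_i, a_{i+1} = floor((a_0 + m_{i+1})/d_{i+1}):
  m_1 = 1*28 - 0 = 28, d_1 = (813 - 28^2)/1 = 29/1 = 29, a_1 = floor((28 + 28)/29) = 1.
  m_2 = 29*1 - 28 = 1, d_2 = (813 - 1^2)/29 = 812/29 = 28, a_2 = floor((28 + 1)/28) = 1.
  m_3 = 28*1 - 1 = 27, d_3 = (813 - 27^2)/28 = 84/28 = 3, a_3 = floor((28 + 27)/3) = 18.
  m_4 = 3*18 - 27 = 27, d_4 = (813 - 27^2)/3 = 84/3 = 28, a_4 = floor((28 + 27)/28) = 1.
  m_5 = 28*1 - 27 = 1, d_5 = (813 - 1^2)/28 = 812/28 = 29, a_5 = floor((28 + 1)/29) = 1.
  m_6 = 29*1 - 1 = 28, d_6 = (813 - 28^2)/29 = 29/29 = 1, a_6 = floor((28 + 28)/1) = 56.
  m_7 = 1*56 - 28 = 28, d_7 = (813 - 28^2)/1 = 29/1 = 29: (m_7, d_7) = (m_1, d_1) = (28, 29), so from here the quotients repeat a_1, ..., a_6; the period length is 6.
So sqrt(813) = [28; (1, 1, 18, 1, 1, 56)] with period length k = 6.
k is even, so the fundamental solution of x^2 - 813y^2 = 1 is (p_{k-1}, q_{k-1}) = (p_5, q_5); compute convergents through index 5.
Convergents (p_i = a_i*p_{i-1} + p_{i-2}, q_i = a_i*q_{i-1} + q_{i-2} with p_{-2}=0, p_{-1}=1, q_{-2}=1, q_{-1}=0):
  i=0: a_0=28, p_0 = 28*1 + 0 = 28, q_0 = 28*0 + 1 = 1.
  i=1: a_1=1, p_1 = 1*28 + 1 = 29, q_1 = 1*1 + 0 = 1.
  i=2: a_2=1, p_2 = 1*29 + 28 = 57, q_2 = 1*1 + 1 = 2.
  i=3: a_3=18, p_3 = 18*57 + 29 = 1055, q_3 = 18*2 + 1 = 37.
  i=4: a_4=1, p_4 = 1*1055 + 57 = 1112, q_4 = 1*37 + 2 = 39.
  i=5: a_5=1, p_5 = 1*1112 + 1055 = 2167, q_5 = 1*39 + 37 = 76.
Check: 2167^2 - 813*76^2 = 4695889 - 4695888 = 1, so (x, y) = (2167, 76) solves the equation, and by the theorem it is the least positive solution.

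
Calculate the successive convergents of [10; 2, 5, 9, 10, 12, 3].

10/1, 21/2, 115/11, 1056/101, 10675/1021, 129156/12353, 398143/38080

Using the convergent recurrence p_i = a_i*p_{i-1} + p_{i-2}, q_i = a_i*q_{i-1} + q_{i-2} with p_{-2}=0, p_{-1}=1, q_{-2}=1, q_{-1}=0:
  i=0: a_0=10, p_0 = 10*1 + 0 = 10, q_0 = 10*0 + 1 = 1.
  i=1: a_1=2, p_1 = 2*10 + 1 = 21, q_1 = 2*1 + 0 = 2.
  i=2: a_2=5, p_2 = 5*21 + 10 = 115, q_2 = 5*2 + 1 = 11.
  i=3: a_3=9, p_3 = 9*115 + 21 = 1056, q_3 = 9*11 + 2 = 101.
  i=4: a_4=10, p_4 = 10*1056 + 115 = 10675, q_4 = 10*101 + 11 = 1021.
  i=5: a_5=12, p_5 = 12*10675 + 1056 = 129156, q_5 = 12*1021 + 101 = 12353.
  i=6: a_6=3, p_6 = 3*129156 + 10675 = 398143, q_6 = 3*12353 + 1021 = 38080.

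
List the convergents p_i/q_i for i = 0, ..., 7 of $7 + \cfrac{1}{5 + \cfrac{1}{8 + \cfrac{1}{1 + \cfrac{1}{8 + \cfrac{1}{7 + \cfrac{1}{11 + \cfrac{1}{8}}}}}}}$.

7/1, 36/5, 295/41, 331/46, 2943/409, 20932/2909, 233195/32408, 1886492/262173

Using the convergent recurrence p_i = a_i*p_{i-1} + p_{i-2}, q_i = a_i*q_{i-1} + q_{i-2} with p_{-2}=0, p_{-1}=1, q_{-2}=1, q_{-1}=0:
  i=0: a_0=7, p_0 = 7*1 + 0 = 7, q_0 = 7*0 + 1 = 1.
  i=1: a_1=5, p_1 = 5*7 + 1 = 36, q_1 = 5*1 + 0 = 5.
  i=2: a_2=8, p_2 = 8*36 + 7 = 295, q_2 = 8*5 + 1 = 41.
  i=3: a_3=1, p_3 = 1*295 + 36 = 331, q_3 = 1*41 + 5 = 46.
  i=4: a_4=8, p_4 = 8*331 + 295 = 2943, q_4 = 8*46 + 41 = 409.
  i=5: a_5=7, p_5 = 7*2943 + 331 = 20932, q_5 = 7*409 + 46 = 2909.
  i=6: a_6=11, p_6 = 11*20932 + 2943 = 233195, q_6 = 11*2909 + 409 = 32408.
  i=7: a_7=8, p_7 = 8*233195 + 20932 = 1886492, q_7 = 8*32408 + 2909 = 262173.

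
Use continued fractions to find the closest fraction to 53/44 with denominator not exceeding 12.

6/5

Expand x = 53/44 as a continued fraction with the Euclidean algorithm:
  53 = 1*44 + 9, so a_0 = 1.
  44 = 4*9 + 8, so a_1 = 4.
  9 = 1*8 + 1, so a_2 = 1.
  8 = 8*1 + 0, so a_3 = 8.
so x = [1; 4, 1, 8].
Convergents (p_i = a_i*p_{i-1} + p_{i-2}, q_i = a_i*q_{i-1} + q_{i-2} with p_{-2}=0, p_{-1}=1, q_{-2}=1, q_{-1}=0), until the denominator exceeds 12:
  i=0: a_0=1, p_0 = 1*1 + 0 = 1, q_0 = 1*0 + 1 = 1.
  i=1: a_1=4, p_1 = 4*1 + 1 = 5, q_1 = 4*1 + 0 = 4.
  i=2: a_2=1, p_2 = 1*5 + 1 = 6, q_2 = 1*4 + 1 = 5.
  i=3: a_3=8, p_3 = 8*6 + 5 = 53, q_3 = 8*5 + 4 = 44.
q_3 = 44 > 12, so the last convergent with denominator <= 12 is p_2/q_2 = 6/5.
The closest fraction with denominator <= 12 is either p_2/q_2 or the intermediate fraction (k*p_2 + p_1)/(k*q_2 + q_1) with the largest k >= 1 whose denominator stays <= 12; these approach x as k grows, and every other convergent or intermediate fraction in range is farther away.
Largest k: floor((12 - q_1)/q_2) = floor((12 - 4)/5) = 1.
That gives (1*6 + 5)/(1*5 + 4) = 11/9.
Compare the errors: |x - 6/5| = |53*5 - 6*44|/(44*5) = 1/220, and |x - 11/9| = |53*9 - 11*44|/(44*9) = 7/396.
Cross-multiplying, 1*396 = 396 < 1540 = 7*220, so 1/220 is smaller: the convergent 6/5 is closer to x than 11/9.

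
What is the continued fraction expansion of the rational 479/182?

[2; 1, 1, 1, 2, 1, 1, 9]

Run the Euclidean algorithm on 479 and 182; the successive quotients are the partial quotients a_0, a_1, ... (each step inverts the fractional part left over by the previous one):
  479 = 2*182 + 115, so a_0 = 2.
  182 = 1*115 + 67, so a_1 = 1.
  115 = 1*67 + 48, so a_2 = 1.
  67 = 1*48 + 19, so a_3 = 1.
  48 = 2*19 + 10, so a_4 = 2.
  19 = 1*10 + 9, so a_5 = 1.
  10 = 1*9 + 1, so a_6 = 1.
  9 = 9*1 + 0, so a_7 = 9.
The remainder reaches 0 after 8 divisions, so the expansion has 8 partial quotients, read off in order.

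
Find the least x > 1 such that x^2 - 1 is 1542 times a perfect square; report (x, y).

First expand sqrt(1542) as a continued fraction. With x_i = (sqrt(1542) + m_i)/d_i and (m_0, d_0) = (0, 1): a_0 = floor(sqrt(1542)) = 39, since 39^2 = 1521 <= 1542 < 1600 = 40^2.
Iterate m_{i+1} = d_i*a_i - m_i, d_{i+1} = (1542 - m_{i+1}^2)/d_i, a_{i+1} = floor((a_0 + m_{i+1})/d_{i+1}):
  m_1 = 1*39 - 0 = 39, d_1 = (1542 - 39^2)/1 = 21/1 = 21, a_1 = floor((39 + 39)/21) = 3.
  m_2 = 21*3 - 39 = 24, d_2 = (1542 - 24^2)/21 = 966/21 = 46, a_2 = floor((39 + 24)/46) = 1.
  m_3 = 46*1 - 24 = 22, d_3 = (1542 - 22^2)/46 = 1058/46 = 23, a_3 = floor((39 + 22)/23) = 2.
  m_4 = 23*2 - 22 = 24, d_4 = (1542 - 24^2)/23 = 966/23 = 42, a_4 = floor((39 + 24)/42) = 1.
  m_5 = 42*1 - 24 = 18, d_5 = (1542 - 18^2)/42 = 1218/42 = 29, a_5 = floor((39 + 18)/29) = 1.
  m_6 = 29*1 - 18 = 11, d_6 = (1542 - 11^2)/29 = 1421/29 = 49, a_6 = floor((39 + 11)/49) = 1.
  m_7 = 49*1 - 11 = 38, d_7 = (1542 - 38^2)/49 = 98/49 = 2, a_7 = floor((39 + 38)/2) = 38.
  m_8 = 2*38 - 38 = 38, d_8 = (1542 - 38^2)/2 = 98/2 = 49, a_8 = floor((39 + 38)/49) = 1.
  m_9 = 49*1 - 38 = 11, d_9 = (1542 - 11^2)/49 = 1421/49 = 29, a_9 = floor((39 + 11)/29) = 1.
  m_10 = 29*1 - 11 = 18, d_10 = (1542 - 18^2)/29 = 1218/29 = 42, a_10 = floor((39 + 18)/42) = 1.
  m_11 = 42*1 - 18 = 24, d_11 = (1542 - 24^2)/42 = 966/42 = 23, a_11 = floor((39 + 24)/23) = 2.
  m_12 = 23*2 - 24 = 22, d_12 = (1542 - 22^2)/23 = 1058/23 = 46, a_12 = floor((39 + 22)/46) = 1.
  m_13 = 46*1 - 22 = 24, d_13 = (1542 - 24^2)/46 = 966/46 = 21, a_13 = floor((39 + 24)/21) = 3.
  m_14 = 21*3 - 24 = 39, d_14 = (1542 - 39^2)/21 = 21/21 = 1, a_14 = floor((39 + 39)/1) = 78.
  m_15 = 1*78 - 39 = 39, d_15 = (1542 - 39^2)/1 = 21/1 = 21: (m_15, d_15) = (m_1, d_1) = (39, 21), so from here the quotients repeat a_1, ..., a_14; the period length is 14.
So sqrt(1542) = [39; (3, 1, 2, 1, 1, 1, 38, 1, 1, 1, 2, 1, 3, 78)] with period length k = 14.
k is even, so the fundamental solution of x^2 - 1542y^2 = 1 is (p_{k-1}, q_{k-1}) = (p_13, q_13); compute convergents through index 13.
Convergents (p_i = a_i*p_{i-1} + p_{i-2}, q_i = a_i*q_{i-1} + q_{i-2} with p_{-2}=0, p_{-1}=1, q_{-2}=1, q_{-1}=0):
  i=0: a_0=39, p_0 = 39*1 + 0 = 39, q_0 = 39*0 + 1 = 1.
  i=1: a_1=3, p_1 = 3*39 + 1 = 118, q_1 = 3*1 + 0 = 3.
  i=2: a_2=1, p_2 = 1*118 + 39 = 157, q_2 = 1*3 + 1 = 4.
  i=3: a_3=2, p_3 = 2*157 + 118 = 432, q_3 = 2*4 + 3 = 11.
  i=4: a_4=1, p_4 = 1*432 + 157 = 589, q_4 = 1*11 + 4 = 15.
  i=5: a_5=1, p_5 = 1*589 + 432 = 1021, q_5 = 1*15 + 11 = 26.
  i=6: a_6=1, p_6 = 1*1021 + 589 = 1610, q_6 = 1*26 + 15 = 41.
  i=7: a_7=38, p_7 = 38*1610 + 1021 = 62201, q_7 = 38*41 + 26 = 1584.
  i=8: a_8=1, p_8 = 1*62201 + 1610 = 63811, q_8 = 1*1584 + 41 = 1625.
  i=9: a_9=1, p_9 = 1*63811 + 62201 = 126012, q_9 = 1*1625 + 1584 = 3209.
  i=10: a_10=1, p_10 = 1*126012 + 63811 = 189823, q_10 = 1*3209 + 1625 = 4834.
  i=11: a_11=2, p_11 = 2*189823 + 126012 = 505658, q_11 = 2*4834 + 3209 = 12877.
  i=12: a_12=1, p_12 = 1*505658 + 189823 = 695481, q_12 = 1*12877 + 4834 = 17711.
  i=13: a_13=3, p_13 = 3*695481 + 505658 = 2592101, q_13 = 3*17711 + 12877 = 66010.
Check: 2592101^2 - 1542*66010^2 = 6718987594201 - 6718987594200 = 1, so (x, y) = (2592101, 66010) solves the equation, and by the theorem it is the least positive solution.

(x, y) = (2592101, 66010)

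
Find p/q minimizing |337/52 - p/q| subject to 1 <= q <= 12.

13/2

Expand x = 337/52 as a continued fraction with the Euclidean algorithm:
  337 = 6*52 + 25, so a_0 = 6.
  52 = 2*25 + 2, so a_1 = 2.
  25 = 12*2 + 1, so a_2 = 12.
  2 = 2*1 + 0, so a_3 = 2.
so x = [6; 2, 12, 2].
Convergents (p_i = a_i*p_{i-1} + p_{i-2}, q_i = a_i*q_{i-1} + q_{i-2} with p_{-2}=0, p_{-1}=1, q_{-2}=1, q_{-1}=0), until the denominator exceeds 12:
  i=0: a_0=6, p_0 = 6*1 + 0 = 6, q_0 = 6*0 + 1 = 1.
  i=1: a_1=2, p_1 = 2*6 + 1 = 13, q_1 = 2*1 + 0 = 2.
  i=2: a_2=12, p_2 = 12*13 + 6 = 162, q_2 = 12*2 + 1 = 25.
q_2 = 25 > 12, so the last convergent with denominator <= 12 is p_1/q_1 = 13/2.
The closest fraction with denominator <= 12 is either p_1/q_1 or the intermediate fraction (k*p_1 + p_0)/(k*q_1 + q_0) with the largest k >= 1 whose denominator stays <= 12; these approach x as k grows, and every other convergent or intermediate fraction in range is farther away.
Largest k: floor((12 - q_0)/q_1) = floor((12 - 1)/2) = 5.
That gives (5*13 + 6)/(5*2 + 1) = 71/11.
Compare the errors: |x - 13/2| = |337*2 - 13*52|/(52*2) = 2/104, and |x - 71/11| = |337*11 - 71*52|/(52*11) = 15/572.
Cross-multiplying, 2*572 = 1144 < 1560 = 15*104, so 2/104 is smaller: the convergent 13/2 is closer to x than 71/11.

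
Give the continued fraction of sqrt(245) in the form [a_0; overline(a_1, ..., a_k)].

Write x_i = (sqrt(245) + m_i)/d_i with (m_0, d_0) = (0, 1). a_0 = floor(sqrt(245)) = 15, since 15^2 = 225 <= 245 < 256 = 16^2.
Iterate m_{i+1} = d_i*a_i - m_i, d_{i+1} = (245 - m_{i+1}^2)/d_i, a_{i+1} = floor((a_0 + m_{i+1})/d_{i+1}):
  m_1 = 1*15 - 0 = 15, d_1 = (245 - 15^2)/1 = 20/1 = 20, a_1 = floor((15 + 15)/20) = 1.
  m_2 = 20*1 - 15 = 5, d_2 = (245 - 5^2)/20 = 220/20 = 11, a_2 = floor((15 + 5)/11) = 1.
  m_3 = 11*1 - 5 = 6, d_3 = (245 - 6^2)/11 = 209/11 = 19, a_3 = floor((15 + 6)/19) = 1.
  m_4 = 19*1 - 6 = 13, d_4 = (245 - 13^2)/19 = 76/19 = 4, a_4 = floor((15 + 13)/4) = 7.
  m_5 = 4*7 - 13 = 15, d_5 = (245 - 15^2)/4 = 20/4 = 5, a_5 = floor((15 + 15)/5) = 6.
  m_6 = 5*6 - 15 = 15, d_6 = (245 - 15^2)/5 = 20/5 = 4, a_6 = floor((15 + 15)/4) = 7.
  m_7 = 4*7 - 15 = 13, d_7 = (245 - 13^2)/4 = 76/4 = 19, a_7 = floor((15 + 13)/19) = 1.
  m_8 = 19*1 - 13 = 6, d_8 = (245 - 6^2)/19 = 209/19 = 11, a_8 = floor((15 + 6)/11) = 1.
  m_9 = 11*1 - 6 = 5, d_9 = (245 - 5^2)/11 = 220/11 = 20, a_9 = floor((15 + 5)/20) = 1.
  m_10 = 20*1 - 5 = 15, d_10 = (245 - 15^2)/20 = 20/20 = 1, a_10 = floor((15 + 15)/1) = 30.
  m_11 = 1*30 - 15 = 15, d_11 = (245 - 15^2)/1 = 20/1 = 20: (m_11, d_11) = (m_1, d_1) = (15, 20), so from here the quotients repeat a_1, ..., a_10; the period length is 10.
Hence the expansion of sqrt(245) is a_0 = 15 followed by the repeating block 1, 1, 1, 7, 6, 7, 1, 1, 1, 30 (period 10).

[15; overline(1, 1, 1, 7, 6, 7, 1, 1, 1, 30)]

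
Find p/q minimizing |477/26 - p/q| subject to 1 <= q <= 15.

Expand x = 477/26 as a continued fraction with the Euclidean algorithm:
  477 = 18*26 + 9, so a_0 = 18.
  26 = 2*9 + 8, so a_1 = 2.
  9 = 1*8 + 1, so a_2 = 1.
  8 = 8*1 + 0, so a_3 = 8.
so x = [18; 2, 1, 8].
Convergents (p_i = a_i*p_{i-1} + p_{i-2}, q_i = a_i*q_{i-1} + q_{i-2} with p_{-2}=0, p_{-1}=1, q_{-2}=1, q_{-1}=0), until the denominator exceeds 15:
  i=0: a_0=18, p_0 = 18*1 + 0 = 18, q_0 = 18*0 + 1 = 1.
  i=1: a_1=2, p_1 = 2*18 + 1 = 37, q_1 = 2*1 + 0 = 2.
  i=2: a_2=1, p_2 = 1*37 + 18 = 55, q_2 = 1*2 + 1 = 3.
  i=3: a_3=8, p_3 = 8*55 + 37 = 477, q_3 = 8*3 + 2 = 26.
q_3 = 26 > 15, so the last convergent with denominator <= 15 is p_2/q_2 = 55/3.
The closest fraction with denominator <= 15 is either p_2/q_2 or the intermediate fraction (k*p_2 + p_1)/(k*q_2 + q_1) with the largest k >= 1 whose denominator stays <= 15; these approach x as k grows, and every other convergent or intermediate fraction in range is farther away.
Largest k: floor((15 - q_1)/q_2) = floor((15 - 2)/3) = 4.
That gives (4*55 + 37)/(4*3 + 2) = 257/14.
Compare the errors: |x - 55/3| = |477*3 - 55*26|/(26*3) = 1/78, and |x - 257/14| = |477*14 - 257*26|/(26*14) = 4/364.
Cross-multiplying, 4*78 = 312 < 364 = 1*364, so 4/364 is smaller: the intermediate fraction 257/14 is closer to x than 55/3.

257/14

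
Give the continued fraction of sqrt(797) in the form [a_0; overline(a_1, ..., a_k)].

[28; overline(4, 3, 13, 1, 4, 4, 1, 13, 3, 4, 56)]

Write x_i = (sqrt(797) + m_i)/d_i with (m_0, d_0) = (0, 1). a_0 = floor(sqrt(797)) = 28, since 28^2 = 784 <= 797 < 841 = 29^2.
Iterate m_{i+1} = d_i*a_i - m_i, d_{i+1} = (797 - m_{i+1}^2)/d_i, a_{i+1} = floor((a_0 + m_{i+1})/d_{i+1}):
  m_1 = 1*28 - 0 = 28, d_1 = (797 - 28^2)/1 = 13/1 = 13, a_1 = floor((28 + 28)/13) = 4.
  m_2 = 13*4 - 28 = 24, d_2 = (797 - 24^2)/13 = 221/13 = 17, a_2 = floor((28 + 24)/17) = 3.
  m_3 = 17*3 - 24 = 27, d_3 = (797 - 27^2)/17 = 68/17 = 4, a_3 = floor((28 + 27)/4) = 13.
  m_4 = 4*13 - 27 = 25, d_4 = (797 - 25^2)/4 = 172/4 = 43, a_4 = floor((28 + 25)/43) = 1.
  m_5 = 43*1 - 25 = 18, d_5 = (797 - 18^2)/43 = 473/43 = 11, a_5 = floor((28 + 18)/11) = 4.
  m_6 = 11*4 - 18 = 26, d_6 = (797 - 26^2)/11 = 121/11 = 11, a_6 = floor((28 + 26)/11) = 4.
  m_7 = 11*4 - 26 = 18, d_7 = (797 - 18^2)/11 = 473/11 = 43, a_7 = floor((28 + 18)/43) = 1.
  m_8 = 43*1 - 18 = 25, d_8 = (797 - 25^2)/43 = 172/43 = 4, a_8 = floor((28 + 25)/4) = 13.
  m_9 = 4*13 - 25 = 27, d_9 = (797 - 27^2)/4 = 68/4 = 17, a_9 = floor((28 + 27)/17) = 3.
  m_10 = 17*3 - 27 = 24, d_10 = (797 - 24^2)/17 = 221/17 = 13, a_10 = floor((28 + 24)/13) = 4.
  m_11 = 13*4 - 24 = 28, d_11 = (797 - 28^2)/13 = 13/13 = 1, a_11 = floor((28 + 28)/1) = 56.
  m_12 = 1*56 - 28 = 28, d_12 = (797 - 28^2)/1 = 13/1 = 13: (m_12, d_12) = (m_1, d_1) = (28, 13), so from here the quotients repeat a_1, ..., a_11; the period length is 11.
Hence the expansion of sqrt(797) is a_0 = 28 followed by the repeating block 4, 3, 13, 1, 4, 4, 1, 13, 3, 4, 56 (period 11).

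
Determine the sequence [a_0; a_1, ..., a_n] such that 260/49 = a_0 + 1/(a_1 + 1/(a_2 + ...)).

Run the Euclidean algorithm on 260 and 49; the successive quotients are the partial quotients a_0, a_1, ... (each step inverts the fractional part left over by the previous one):
  260 = 5*49 + 15, so a_0 = 5.
  49 = 3*15 + 4, so a_1 = 3.
  15 = 3*4 + 3, so a_2 = 3.
  4 = 1*3 + 1, so a_3 = 1.
  3 = 3*1 + 0, so a_4 = 3.
The remainder reaches 0 after 5 divisions, so the expansion has 5 partial quotients, read off in order.

[5; 3, 3, 1, 3]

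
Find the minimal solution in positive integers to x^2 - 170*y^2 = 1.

(x, y) = (339, 26)

First expand sqrt(170) as a continued fraction. With x_i = (sqrt(170) + m_i)/d_i and (m_0, d_0) = (0, 1): a_0 = floor(sqrt(170)) = 13, since 13^2 = 169 <= 170 < 196 = 14^2.
Iterate m_{i+1} = d_i*a_i - m_i, d_{i+1} = (170 - m_{i+1}^2)/d_i, a_{i+1} = floor((a_0 + m_{i+1})/d_{i+1}):
  m_1 = 1*13 - 0 = 13, d_1 = (170 - 13^2)/1 = 1/1 = 1, a_1 = floor((13 + 13)/1) = 26.
  m_2 = 1*26 - 13 = 13, d_2 = (170 - 13^2)/1 = 1/1 = 1: (m_2, d_2) = (m_1, d_1) = (13, 1), so from here the quotient a_1 repeats; the period length is 1.
So sqrt(170) = [13; (26)] with period length k = 1.
k is odd, so (p_{k-1}, q_{k-1}) only solves x^2 - 170y^2 = -1 and the fundamental solution of x^2 - 170y^2 = 1 is (p_{2k-1}, q_{2k-1}) = (p_1, q_1); compute convergents through index 1, running through the period twice.
Convergents (p_i = a_i*p_{i-1} + p_{i-2}, q_i = a_i*q_{i-1} + q_{i-2} with p_{-2}=0, p_{-1}=1, q_{-2}=1, q_{-1}=0):
  i=0: a_0=13, p_0 = 13*1 + 0 = 13, q_0 = 13*0 + 1 = 1.
  i=1: a_1=26, p_1 = 26*13 + 1 = 339, q_1 = 26*1 + 0 = 26.
Indeed p_0^2 - 170*q_0^2 = 169 - 170 = -1, not +1.
Check: 339^2 - 170*26^2 = 114921 - 114920 = 1, so (x, y) = (339, 26) solves the equation, and by the theorem it is the least positive solution.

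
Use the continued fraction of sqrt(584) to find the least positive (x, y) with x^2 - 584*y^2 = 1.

(x, y) = (145, 6)

First expand sqrt(584) as a continued fraction. With x_i = (sqrt(584) + m_i)/d_i and (m_0, d_0) = (0, 1): a_0 = floor(sqrt(584)) = 24, since 24^2 = 576 <= 584 < 625 = 25^2.
Iterate m_{i+1} = d_i*a_i - m_i, d_{i+1} = (584 - m_{i+1}^2)/d_i, a_{i+1} = floor((a_0 + m_{i+1})/d_{i+1}):
  m_1 = 1*24 - 0 = 24, d_1 = (584 - 24^2)/1 = 8/1 = 8, a_1 = floor((24 + 24)/8) = 6.
  m_2 = 8*6 - 24 = 24, d_2 = (584 - 24^2)/8 = 8/8 = 1, a_2 = floor((24 + 24)/1) = 48.
  m_3 = 1*48 - 24 = 24, d_3 = (584 - 24^2)/1 = 8/1 = 8: (m_3, d_3) = (m_1, d_1) = (24, 8), so from here the quotients repeat a_1, a_2; the period length is 2.
So sqrt(584) = [24; (6, 48)] with period length k = 2.
k is even, so the fundamental solution of x^2 - 584y^2 = 1 is (p_{k-1}, q_{k-1}) = (p_1, q_1); compute convergents through index 1.
Convergents (p_i = a_i*p_{i-1} + p_{i-2}, q_i = a_i*q_{i-1} + q_{i-2} with p_{-2}=0, p_{-1}=1, q_{-2}=1, q_{-1}=0):
  i=0: a_0=24, p_0 = 24*1 + 0 = 24, q_0 = 24*0 + 1 = 1.
  i=1: a_1=6, p_1 = 6*24 + 1 = 145, q_1 = 6*1 + 0 = 6.
Check: 145^2 - 584*6^2 = 21025 - 21024 = 1, so (x, y) = (145, 6) solves the equation, and by the theorem it is the least positive solution.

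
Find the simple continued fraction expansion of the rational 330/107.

[3; 11, 1, 8]

Run the Euclidean algorithm on 330 and 107; the successive quotients are the partial quotients a_0, a_1, ... (each step inverts the fractional part left over by the previous one):
  330 = 3*107 + 9, so a_0 = 3.
  107 = 11*9 + 8, so a_1 = 11.
  9 = 1*8 + 1, so a_2 = 1.
  8 = 8*1 + 0, so a_3 = 8.
The remainder reaches 0 after 4 divisions, so the expansion has 4 partial quotients, read off in order.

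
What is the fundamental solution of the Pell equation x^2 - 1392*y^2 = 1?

First expand sqrt(1392) as a continued fraction. With x_i = (sqrt(1392) + m_i)/d_i and (m_0, d_0) = (0, 1): a_0 = floor(sqrt(1392)) = 37, since 37^2 = 1369 <= 1392 < 1444 = 38^2.
Iterate m_{i+1} = d_i*a_i - m_i, d_{i+1} = (1392 - m_{i+1}^2)/d_i, a_{i+1} = floor((a_0 + m_{i+1})/d_{i+1}):
  m_1 = 1*37 - 0 = 37, d_1 = (1392 - 37^2)/1 = 23/1 = 23, a_1 = floor((37 + 37)/23) = 3.
  m_2 = 23*3 - 37 = 32, d_2 = (1392 - 32^2)/23 = 368/23 = 16, a_2 = floor((37 + 32)/16) = 4.
  m_3 = 16*4 - 32 = 32, d_3 = (1392 - 32^2)/16 = 368/16 = 23, a_3 = floor((37 + 32)/23) = 3.
  m_4 = 23*3 - 32 = 37, d_4 = (1392 - 37^2)/23 = 23/23 = 1, a_4 = floor((37 + 37)/1) = 74.
  m_5 = 1*74 - 37 = 37, d_5 = (1392 - 37^2)/1 = 23/1 = 23: (m_5, d_5) = (m_1, d_1) = (37, 23), so from here the quotients repeat a_1, ..., a_4; the period length is 4.
So sqrt(1392) = [37; (3, 4, 3, 74)] with period length k = 4.
k is even, so the fundamental solution of x^2 - 1392y^2 = 1 is (p_{k-1}, q_{k-1}) = (p_3, q_3); compute convergents through index 3.
Convergents (p_i = a_i*p_{i-1} + p_{i-2}, q_i = a_i*q_{i-1} + q_{i-2} with p_{-2}=0, p_{-1}=1, q_{-2}=1, q_{-1}=0):
  i=0: a_0=37, p_0 = 37*1 + 0 = 37, q_0 = 37*0 + 1 = 1.
  i=1: a_1=3, p_1 = 3*37 + 1 = 112, q_1 = 3*1 + 0 = 3.
  i=2: a_2=4, p_2 = 4*112 + 37 = 485, q_2 = 4*3 + 1 = 13.
  i=3: a_3=3, p_3 = 3*485 + 112 = 1567, q_3 = 3*13 + 3 = 42.
Check: 1567^2 - 1392*42^2 = 2455489 - 2455488 = 1, so (x, y) = (1567, 42) solves the equation, and by the theorem it is the least positive solution.

(x, y) = (1567, 42)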